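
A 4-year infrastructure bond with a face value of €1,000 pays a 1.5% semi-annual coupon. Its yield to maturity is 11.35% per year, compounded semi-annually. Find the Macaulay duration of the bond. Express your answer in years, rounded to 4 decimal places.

3.8705 years

Periodic yield y = 0.05675. Discount each cash flow and weight by its period:
  t   CF        PV=CF/(1+0.05675)^t    t·PV
  1         7.50         7.0972         7.0972
  2         7.50         6.7161        13.4322
  3         7.50         6.3554        19.0663
  4         7.50         6.0141        24.0565
  5         7.50         5.6911        28.4557
  6         7.50         5.3855        32.3131
  7         7.50         5.0963        35.6741
  8     1,007.50       647.8389     5,182.7110
  Σ                    690.1947     5,342.8062
Price P = Σ PV = 690.1947.
Macaulay duration = Σ(t·PV) / P = 5,342.8062 / 690.1947 = 7.74101 half-year periods.
In years: 7.74101 / 2 = 3.87051 years.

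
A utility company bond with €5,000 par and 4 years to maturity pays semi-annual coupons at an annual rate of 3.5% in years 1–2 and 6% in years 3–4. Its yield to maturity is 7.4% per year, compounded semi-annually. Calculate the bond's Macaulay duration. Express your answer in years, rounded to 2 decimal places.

Periodic yield y = 0.037. Discount each cash flow and weight by its period:
  t   CF        PV=CF/(1+0.037)^t    t·PV
  1        87.50        84.3780        84.3780
  2        87.50        81.3674       162.7348
  3        87.50        78.4642       235.3927
  4        87.50        75.6646       302.6586
  5       150.00       125.0828       625.4138
  6       150.00       120.6198       723.7190
  7       150.00       116.3161       814.2129
  8     5,150.00     3,851.0324    30,808.2596
  Σ                  4,532.9255    33,756.7695
Price P = Σ PV = 4,532.9255.
Macaulay duration = Σ(t·PV) / P = 33,756.7695 / 4,532.9255 = 7.44702 half-year periods.
In years: 7.44702 / 2 = 3.72351 years.

3.72 years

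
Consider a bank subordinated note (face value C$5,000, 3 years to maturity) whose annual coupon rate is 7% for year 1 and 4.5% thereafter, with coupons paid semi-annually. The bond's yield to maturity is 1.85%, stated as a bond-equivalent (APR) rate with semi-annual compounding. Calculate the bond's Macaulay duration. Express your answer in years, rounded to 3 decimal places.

2.800 years

Periodic yield y = 0.00925. Discount each cash flow and weight by its period:
  t   CF        PV=CF/(1+0.00925)^t    t·PV
  1       175.00       173.3961       173.3961
  2       175.00       171.8069       343.6137
  3       112.50       109.4350       328.3050
  4       112.50       108.4320       433.7280
  5       112.50       107.4382       537.1910
  6     5,112.50     4,837.7205    29,026.3229
  Σ                  5,508.2287    30,842.5568
Price P = Σ PV = 5,508.2287.
Macaulay duration = Σ(t·PV) / P = 30,842.5568 / 5,508.2287 = 5.59936 half-year periods.
In years: 5.59936 / 2 = 2.79968 years.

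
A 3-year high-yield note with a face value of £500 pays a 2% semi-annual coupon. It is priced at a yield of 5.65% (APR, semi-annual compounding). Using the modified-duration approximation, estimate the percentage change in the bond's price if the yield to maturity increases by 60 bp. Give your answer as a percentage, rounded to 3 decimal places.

Periodic yield y = 0.02825. Modified duration first:
  t   CF        PV=CF/(1+0.02825)^t    t·PV
  1         5.00         4.8626         4.8626
  2         5.00         4.7290         9.4581
  3         5.00         4.5991        13.7973
  4         5.00         4.4728        17.8910
  5         5.00         4.3499        21.7494
  6       505.00       427.2667     2,563.6003
  Σ                    450.2801     2,631.3587
P = 450.2801; D_Mac = 5.84383 half-year periods = 2.92191 yrs; D_mod = 2.92191/(1+0.02825) = 2.84164 yrs.
ΔP/P ≈ -D_mod · Δy = -2.84164 × (+0.006) = -0.017050 = -1.7050%.

-1.705%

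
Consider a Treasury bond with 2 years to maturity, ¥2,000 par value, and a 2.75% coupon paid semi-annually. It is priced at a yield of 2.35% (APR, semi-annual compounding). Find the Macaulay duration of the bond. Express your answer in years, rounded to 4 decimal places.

Periodic yield y = 0.01175. Discount each cash flow and weight by its period:
  t   CF        PV=CF/(1+0.01175)^t    t·PV
  1        27.50        27.1806        27.1806
  2        27.50        26.8650        53.7299
  3        27.50        26.5530        79.6589
  4     2,027.50     1,934.9423     7,739.7691
  Σ                  2,015.5408     7,900.3385
Price P = Σ PV = 2,015.5408.
Macaulay duration = Σ(t·PV) / P = 7,900.3385 / 2,015.5408 = 3.91971 half-year periods.
In years: 3.91971 / 2 = 1.95986 years.

1.9599 years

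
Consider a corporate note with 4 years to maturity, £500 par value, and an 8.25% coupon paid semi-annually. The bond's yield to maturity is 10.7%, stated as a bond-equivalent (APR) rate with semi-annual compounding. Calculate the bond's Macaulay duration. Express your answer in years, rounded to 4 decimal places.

3.4621 years

Periodic yield y = 0.0535. Discount each cash flow and weight by its period:
  t   CF        PV=CF/(1+0.0535)^t    t·PV
  1       20.625        19.5776        19.5776
  2       20.625        18.5834        37.1668
  3       20.625        17.6397        52.9190
  4       20.625        16.7439        66.9755
  5       20.625        15.8936        79.4678
  6       20.625        15.0864        90.5186
  7       20.625        14.3203       100.2421
  8      520.625       343.1221     2,744.9769
  Σ                    460.9669     3,191.8442
Price P = Σ PV = 460.9669.
Macaulay duration = Σ(t·PV) / P = 3,191.8442 / 460.9669 = 6.92424 half-year periods.
In years: 6.92424 / 2 = 3.46212 years.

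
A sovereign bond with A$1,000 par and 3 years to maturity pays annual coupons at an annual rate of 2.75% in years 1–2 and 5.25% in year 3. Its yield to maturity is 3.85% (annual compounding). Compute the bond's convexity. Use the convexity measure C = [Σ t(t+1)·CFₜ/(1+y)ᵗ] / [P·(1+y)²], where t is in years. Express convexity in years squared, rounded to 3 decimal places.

With y = 0.0385:
  t   CF        PV=CF/(1+0.0385)^t    t·PV        t(t+1)·PV
  1        27.50        26.4805        26.4805          52.9610
  2        27.50        25.4988        50.9976         152.9928
  3     1,052.50       939.7289     2,819.1868      11,276.7473
  Σ                    991.7082     2,896.6649      11,482.7011
P = 991.7082.
Convexity = Σ t(t+1)·PV / [P·(1+y)²] = 11,482.7011 / (991.7082 × 1.078482) = 10.73611.

10.736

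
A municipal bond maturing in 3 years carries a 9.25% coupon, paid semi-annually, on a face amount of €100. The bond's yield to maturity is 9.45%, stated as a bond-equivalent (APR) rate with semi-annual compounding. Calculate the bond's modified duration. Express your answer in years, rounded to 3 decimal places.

2.565 years

Periodic yield y = 0.04725. First find Macaulay duration:
  t   CF        PV=CF/(1+0.04725)^t    t·PV
  1        4.625         4.4163         4.4163
  2        4.625         4.2171         8.4341
  3        4.625         4.0268        12.0804
  4        4.625         3.8451        15.3805
  5        4.625         3.6716        18.3582
  6      104.625        79.3110       475.8658
  Σ                     99.4879       534.5354
P = 99.4879; Macaulay duration = 534.5354 / 99.4879 = 5.37287 half-year periods = 2.68643 years.
Modified duration = D_Mac / (1 + y) = 2.68643 / 1.04725 = 2.56523 years.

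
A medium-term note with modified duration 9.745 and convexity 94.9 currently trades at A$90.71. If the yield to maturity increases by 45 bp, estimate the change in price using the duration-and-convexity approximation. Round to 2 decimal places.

-A$3.89

Duration effect: -D_mod·Δy = -9.745 × (+0.0045) = -0.0438525
Convexity effect: ½·C·(Δy)² = 0.5 × 94.9 × (0.0045)² = +0.0009608625
ΔP/P ≈ -0.0438525 + 0.0009608625 = -0.0428916375
ΔP ≈ 90.71 × (-0.0428916375) = -3.890700437625.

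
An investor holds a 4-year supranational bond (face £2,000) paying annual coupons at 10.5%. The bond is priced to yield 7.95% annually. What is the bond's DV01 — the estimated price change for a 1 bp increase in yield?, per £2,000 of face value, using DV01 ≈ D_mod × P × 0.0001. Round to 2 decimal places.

Periodic yield y = 0.0795.
  t   CF        PV=CF/(1+0.0795)^t    t·PV
  1       210.00       194.5345       194.5345
  2       210.00       180.2080       360.4159
  3       210.00       166.9365       500.8096
  4     2,210.00     1,627.4276     6,509.7105
  Σ                  2,169.1066     7,565.4706
P = 2,169.1066; D_Mac = 3.48783 yrs; D_mod = 3.23097 yrs.
DV01 ≈ 3.23097 × 2,169.1066 × 0.0001 = 0.700831.

£0.70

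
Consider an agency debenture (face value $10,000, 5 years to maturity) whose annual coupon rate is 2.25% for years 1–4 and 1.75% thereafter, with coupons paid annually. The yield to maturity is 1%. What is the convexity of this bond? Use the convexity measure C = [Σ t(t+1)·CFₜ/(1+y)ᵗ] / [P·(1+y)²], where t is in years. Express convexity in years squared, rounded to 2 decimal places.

With y = 0.01:
  t   CF        PV=CF/(1+0.01)^t    t·PV        t(t+1)·PV
  1       225.00       222.7723       222.7723         445.5446
  2       225.00       220.5666       441.1332       1,323.3997
  3       225.00       218.3828       655.1483       2,620.5934
  4       225.00       216.2206       864.8823       4,324.4116
  5    10,175.00     9,681.1634    48,405.8169     290,434.9011
  Σ                 10,559.1056    50,589.7530     299,148.8503
P = 10,559.1056.
Convexity = Σ t(t+1)·PV / [P·(1+y)²] = 299,148.8503 / (10,559.1056 × 1.020100) = 27.77266.

27.77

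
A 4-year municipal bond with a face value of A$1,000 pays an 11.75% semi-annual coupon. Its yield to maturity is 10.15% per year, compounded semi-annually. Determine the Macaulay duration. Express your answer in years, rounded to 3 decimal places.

3.323 years

Periodic yield y = 0.05075. Discount each cash flow and weight by its period:
  t   CF        PV=CF/(1+0.05075)^t    t·PV
  1        58.75        55.9124        55.9124
  2        58.75        53.2119       106.4239
  3        58.75        50.6419       151.9256
  4        58.75        48.1959       192.7837
  5        58.75        45.8681       229.3406
  6        58.75        43.6527       261.9164
  7        58.75        41.5444       290.8105
  8     1,058.75       712.5219     5,700.1754
  Σ                  1,051.5493     6,989.2885
Price P = Σ PV = 1,051.5493.
Macaulay duration = Σ(t·PV) / P = 6,989.2885 / 1,051.5493 = 6.64666 half-year periods.
In years: 6.64666 / 2 = 3.32333 years.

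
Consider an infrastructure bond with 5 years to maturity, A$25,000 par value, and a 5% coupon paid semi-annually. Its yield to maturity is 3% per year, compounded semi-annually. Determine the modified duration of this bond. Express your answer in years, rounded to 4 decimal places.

Periodic yield y = 0.015. First find Macaulay duration:
  t   CF        PV=CF/(1+0.015)^t    t·PV
  1       625.00       615.7635       615.7635
  2       625.00       606.6636     1,213.3272
  3       625.00       597.6981     1,793.0944
  4       625.00       588.8651     2,355.4606
  5       625.00       580.1627     2,900.8135
  6       625.00       571.5889     3,429.5332
  7       625.00       563.1417     3,941.9922
  8       625.00       554.8195     4,438.5556
  9       625.00       546.6202     4,919.5814
  10   25,625.00    22,080.2228   220,802.2281
  Σ                 27,305.5461   246,410.3497
P = 27,305.5461; Macaulay duration = 246,410.3497 / 27,305.5461 = 9.02419 half-year periods = 4.51209 years.
Modified duration = D_Mac / (1 + y) = 4.51209 / 1.015 = 4.44541 years.

4.4454 years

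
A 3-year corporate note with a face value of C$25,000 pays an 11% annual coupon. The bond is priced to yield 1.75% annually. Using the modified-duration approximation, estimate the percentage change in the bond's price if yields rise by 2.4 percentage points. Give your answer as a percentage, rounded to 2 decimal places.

Periodic yield y = 0.0175. Modified duration first:
  t   CF        PV=CF/(1+0.0175)^t    t·PV
  1     2,750.00     2,702.7027     2,702.7027
  2     2,750.00     2,656.2189     5,312.4377
  3    27,750.00    26,342.6665    79,027.9995
  Σ                 31,701.5881    87,043.1400
P = 31,701.5881; D_Mac = 2.74570 yrs; D_mod = 2.74570/(1+0.0175) = 2.69848 yrs.
ΔP/P ≈ -D_mod · Δy = -2.69848 × (+0.024) = -0.064764 = -6.4764%.

-6.48%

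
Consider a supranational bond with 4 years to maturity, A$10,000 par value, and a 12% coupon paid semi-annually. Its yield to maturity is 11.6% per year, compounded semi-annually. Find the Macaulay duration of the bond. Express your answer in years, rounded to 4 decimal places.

Periodic yield y = 0.058. Discount each cash flow and weight by its period:
  t   CF        PV=CF/(1+0.058)^t    t·PV
  1       600.00       567.1078       567.1078
  2       600.00       536.0187     1,072.0373
  3       600.00       506.6339     1,519.9017
  4       600.00       478.8600     1,915.4401
  5       600.00       452.6087     2,263.0436
  6       600.00       427.7965     2,566.7791
  7       600.00       404.3445     2,830.4117
  8    10,600.00     6,751.8148    54,014.5187
  Σ                 10,125.1849    66,749.2400
Price P = Σ PV = 10,125.1849.
Macaulay duration = Σ(t·PV) / P = 66,749.2400 / 10,125.1849 = 6.59240 half-year periods.
In years: 6.59240 / 2 = 3.29620 years.

3.2962 years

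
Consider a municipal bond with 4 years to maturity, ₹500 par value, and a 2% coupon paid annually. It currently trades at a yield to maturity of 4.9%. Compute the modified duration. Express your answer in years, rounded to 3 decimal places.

Periodic yield y = 0.049. First find Macaulay duration:
  t   CF        PV=CF/(1+0.049)^t    t·PV
  1        10.00         9.5329         9.5329
  2        10.00         9.0876        18.1752
  3        10.00         8.6631        25.9893
  4       510.00       421.1805     1,684.7219
  Σ                    448.4641     1,738.4193
P = 448.4641; Macaulay duration = 1,738.4193 / 448.4641 = 3.87638 years.
Modified duration = D_Mac / (1 + y) = 3.87638 / 1.049 = 3.69531 years.

3.695 years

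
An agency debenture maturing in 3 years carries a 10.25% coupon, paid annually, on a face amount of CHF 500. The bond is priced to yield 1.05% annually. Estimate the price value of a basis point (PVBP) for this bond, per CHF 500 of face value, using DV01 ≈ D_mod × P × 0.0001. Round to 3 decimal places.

Periodic yield y = 0.0105.
  t   CF        PV=CF/(1+0.0105)^t    t·PV
  1        51.25        50.7175        50.7175
  2        51.25        50.1905       100.3809
  3       551.25       534.2440     1,602.7320
  Σ                    635.1519     1,753.8304
P = 635.1519; D_Mac = 2.76128 yrs; D_mod = 2.73258 yrs.
DV01 ≈ 2.73258 × 635.1519 × 0.0001 = 0.173561.

CHF 0.174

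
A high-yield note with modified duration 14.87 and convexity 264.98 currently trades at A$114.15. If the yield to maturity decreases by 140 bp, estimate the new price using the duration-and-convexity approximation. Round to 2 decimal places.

A$140.88

Duration effect: -D_mod·Δy = -14.87 × (-0.014) = +0.208180
Convexity effect: ½·C·(Δy)² = 0.5 × 264.98 × (-0.014)² = +0.02596804
ΔP/P ≈ +0.208180 + 0.02596804 = +0.23414804
New price ≈ 114.15 × (1 + 0.23414804) = 140.877998766.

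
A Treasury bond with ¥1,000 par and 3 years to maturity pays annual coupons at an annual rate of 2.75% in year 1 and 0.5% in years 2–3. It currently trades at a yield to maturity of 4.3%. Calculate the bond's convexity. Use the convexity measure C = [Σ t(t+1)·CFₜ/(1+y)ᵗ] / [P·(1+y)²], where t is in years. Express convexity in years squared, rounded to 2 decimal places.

With y = 0.043:
  t   CF        PV=CF/(1+0.043)^t    t·PV        t(t+1)·PV
  1        27.50        26.3663        26.3663          52.7325
  2         5.00         4.5962         9.1925          27.5774
  3     1,005.00       885.7540     2,657.2621      10,629.0483
  Σ                    916.7165     2,692.8208      10,709.3582
P = 916.7165.
Convexity = Σ t(t+1)·PV / [P·(1+y)²] = 10,709.3582 / (916.7165 × 1.087849) = 10.73890.

10.74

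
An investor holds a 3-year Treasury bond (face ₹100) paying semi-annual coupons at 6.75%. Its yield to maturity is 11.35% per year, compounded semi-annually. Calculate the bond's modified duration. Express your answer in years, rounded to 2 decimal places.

2.60 years

Periodic yield y = 0.05675. First find Macaulay duration:
  t   CF        PV=CF/(1+0.05675)^t    t·PV
  1        3.375         3.1938         3.1938
  2        3.375         3.0222         6.0445
  3        3.375         2.8599         8.5798
  4        3.375         2.7064        10.8254
  5        3.375         2.5610        12.8051
  6      103.375        74.2304       445.3826
  Σ                     88.5737       486.8312
P = 88.5737; Macaulay duration = 486.8312 / 88.5737 = 5.49634 half-year periods = 2.74817 years.
Modified duration = D_Mac / (1 + y) = 2.74817 / 1.05675 = 2.60059 years.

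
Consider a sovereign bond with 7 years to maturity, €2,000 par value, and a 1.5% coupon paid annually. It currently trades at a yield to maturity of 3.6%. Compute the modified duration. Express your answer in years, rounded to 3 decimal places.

6.439 years

Periodic yield y = 0.036. First find Macaulay duration:
  t   CF        PV=CF/(1+0.036)^t    t·PV
  1        30.00        28.9575        28.9575
  2        30.00        27.9513        55.9026
  3        30.00        26.9800        80.9400
  4        30.00        26.0425       104.1699
  5        30.00        25.1375       125.6876
  6        30.00        24.2640       145.5841
  7     2,030.00     1,584.8120    11,093.6840
  Σ                  1,744.1448    11,634.9257
P = 1,744.1448; Macaulay duration = 11,634.9257 / 1,744.1448 = 6.67085 years.
Modified duration = D_Mac / (1 + y) = 6.67085 / 1.036 = 6.43904 years.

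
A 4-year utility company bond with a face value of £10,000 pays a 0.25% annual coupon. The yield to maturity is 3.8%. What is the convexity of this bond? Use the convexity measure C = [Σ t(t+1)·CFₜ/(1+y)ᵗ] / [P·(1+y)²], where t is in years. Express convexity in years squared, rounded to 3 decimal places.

With y = 0.038:
  t   CF        PV=CF/(1+0.038)^t    t·PV        t(t+1)·PV
  1        25.00        24.0848        24.0848          48.1696
  2        25.00        23.2031        46.4061         139.2184
  3        25.00        22.3536        67.0609         268.2435
  4    10,025.00     8,635.6487    34,542.5948     172,712.9742
  Σ                  8,705.2902    34,680.1466     173,168.6056
P = 8,705.2902.
Convexity = Σ t(t+1)·PV / [P·(1+y)²] = 173,168.6056 / (8,705.2902 × 1.077444) = 18.46253.

18.463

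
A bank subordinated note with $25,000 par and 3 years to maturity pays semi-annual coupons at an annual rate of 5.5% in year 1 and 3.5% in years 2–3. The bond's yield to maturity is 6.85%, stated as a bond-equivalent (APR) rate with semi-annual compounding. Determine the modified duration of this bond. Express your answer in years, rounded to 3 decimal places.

2.730 years

Periodic yield y = 0.03425. First find Macaulay duration:
  t   CF        PV=CF/(1+0.03425)^t    t·PV
  1       687.50       664.7329       664.7329
  2       687.50       642.7197     1,285.4395
  3       437.50       395.4590     1,186.3770
  4       437.50       382.3631     1,529.4523
  5       437.50       369.7008     1,848.5041
  6    25,437.50    20,783.6227   124,701.7360
  Σ                 23,238.5982   131,216.2418
P = 23,238.5982; Macaulay duration = 131,216.2418 / 23,238.5982 = 5.64648 half-year periods = 2.82324 years.
Modified duration = D_Mac / (1 + y) = 2.82324 / 1.03425 = 2.72975 years.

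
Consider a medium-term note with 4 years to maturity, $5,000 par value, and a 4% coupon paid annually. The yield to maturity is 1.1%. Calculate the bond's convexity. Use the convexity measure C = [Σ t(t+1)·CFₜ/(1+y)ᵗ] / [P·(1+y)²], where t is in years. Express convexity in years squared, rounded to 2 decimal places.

18.19

With y = 0.011:
  t   CF        PV=CF/(1+0.011)^t    t·PV        t(t+1)·PV
  1       200.00       197.8239       197.8239         395.6479
  2       200.00       195.6715       391.3431       1,174.0293
  3       200.00       193.5426       580.6277       2,322.5110
  4     5,200.00     4,977.3562    19,909.4248      99,547.1239
  Σ                  5,564.3943    21,079.2196     103,439.3120
P = 5,564.3943.
Convexity = Σ t(t+1)·PV / [P·(1+y)²] = 103,439.3120 / (5,564.3943 × 1.022121) = 18.18718.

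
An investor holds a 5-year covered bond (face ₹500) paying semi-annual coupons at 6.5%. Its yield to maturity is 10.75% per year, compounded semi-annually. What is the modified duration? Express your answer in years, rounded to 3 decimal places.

4.058 years

Periodic yield y = 0.05375. First find Macaulay duration:
  t   CF        PV=CF/(1+0.05375)^t    t·PV
  1        16.25        15.4211        15.4211
  2        16.25        14.6345        29.2690
  3        16.25        13.8880        41.6641
  4        16.25        13.1796        52.7185
  5        16.25        12.5074        62.5368
  6        16.25        11.8694        71.2162
  7        16.25        11.2639        78.8476
  8        16.25        10.6894        85.5151
  9        16.25        10.1441        91.2972
  10      516.25       305.8329     3,058.3289
  Σ                    419.4304     3,586.8145
P = 419.4304; Macaulay duration = 3,586.8145 / 419.4304 = 8.55163 half-year periods = 4.27582 years.
Modified duration = D_Mac / (1 + y) = 4.27582 / 1.05375 = 4.05771 years.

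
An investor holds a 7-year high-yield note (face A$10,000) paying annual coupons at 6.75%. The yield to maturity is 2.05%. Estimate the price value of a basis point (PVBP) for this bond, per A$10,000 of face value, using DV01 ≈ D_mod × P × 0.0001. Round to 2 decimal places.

A$7.63

Periodic yield y = 0.0205.
  t   CF        PV=CF/(1+0.0205)^t    t·PV
  1       675.00       661.4405       661.4405
  2       675.00       648.1533     1,296.3067
  3       675.00       635.1331     1,905.3993
  4       675.00       622.3744     2,489.4977
  5       675.00       609.8720     3,049.3602
  6       675.00       597.6208     3,585.7249
  7    10,675.00     9,261.4038    64,829.8267
  Σ                 13,035.9980    77,817.5559
P = 13,035.9980; D_Mac = 5.96944 yrs; D_mod = 5.84952 yrs.
DV01 ≈ 5.84952 × 13,035.9980 × 0.0001 = 7.625434.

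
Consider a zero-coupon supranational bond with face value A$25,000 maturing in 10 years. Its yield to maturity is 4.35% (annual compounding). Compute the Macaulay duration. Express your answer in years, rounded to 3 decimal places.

A zero-coupon bond has a single cash flow at maturity, so its Macaulay duration equals its maturity: 10 years.

10.000 years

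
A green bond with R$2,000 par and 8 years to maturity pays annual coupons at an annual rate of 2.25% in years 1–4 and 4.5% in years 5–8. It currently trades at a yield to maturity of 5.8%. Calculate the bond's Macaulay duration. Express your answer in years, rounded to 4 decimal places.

Periodic yield y = 0.058. Discount each cash flow and weight by its year:
  t   CF        PV=CF/(1+0.058)^t    t·PV
  1        45.00        42.5331        42.5331
  2        45.00        40.2014        80.4028
  3        45.00        37.9975       113.9926
  4        45.00        35.9145       143.6580
  5        90.00        67.8913       339.4565
  6        90.00        64.1695       385.0169
  7        90.00        60.6517       424.5618
  8     2,090.00     1,331.2541    10,650.0325
  Σ                  1,680.6130    12,179.6541
Price P = Σ PV = 1,680.6130.
Macaulay duration = Σ(t·PV) / P = 12,179.6541 / 1,680.6130 = 7.24715 years.

7.2471 years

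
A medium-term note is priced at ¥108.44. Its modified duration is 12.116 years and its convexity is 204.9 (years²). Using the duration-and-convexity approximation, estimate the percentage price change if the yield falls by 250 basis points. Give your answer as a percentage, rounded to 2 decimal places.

Duration effect: -D_mod·Δy = -12.116 × (-0.025) = +0.302900
Convexity effect: ½·C·(Δy)² = 0.5 × 204.9 × (-0.025)² = +0.06403125
ΔP/P ≈ +0.302900 + 0.06403125 = +0.36693125
= +36.693125%.

+36.69%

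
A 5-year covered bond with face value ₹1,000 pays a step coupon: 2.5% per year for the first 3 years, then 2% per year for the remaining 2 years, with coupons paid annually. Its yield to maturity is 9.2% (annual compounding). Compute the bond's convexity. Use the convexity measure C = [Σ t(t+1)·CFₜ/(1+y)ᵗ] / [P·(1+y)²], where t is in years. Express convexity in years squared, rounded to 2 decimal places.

With y = 0.092:
  t   CF        PV=CF/(1+0.092)^t    t·PV        t(t+1)·PV
  1        25.00        22.8938        22.8938          45.7875
  2        25.00        20.9650        41.9300         125.7900
  3        25.00        19.1987        57.5961         230.3845
  4        20.00        14.0650        56.2600         281.2998
  5     1,020.00       656.8814     3,284.4071      19,706.4427
  Σ                    734.0039     3,463.0870      20,389.7045
P = 734.0039.
Convexity = Σ t(t+1)·PV / [P·(1+y)²] = 20,389.7045 / (734.0039 × 1.192464) = 23.29525.

23.30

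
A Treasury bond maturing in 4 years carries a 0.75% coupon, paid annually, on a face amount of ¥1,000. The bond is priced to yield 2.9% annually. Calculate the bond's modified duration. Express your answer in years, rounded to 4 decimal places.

3.8419 years

Periodic yield y = 0.029. First find Macaulay duration:
  t   CF        PV=CF/(1+0.029)^t    t·PV
  1         7.50         7.2886         7.2886
  2         7.50         7.0832        14.1664
  3         7.50         6.8836        20.6508
  4     1,007.50       898.6355     3,594.5419
  Σ                    919.8909     3,636.6477
P = 919.8909; Macaulay duration = 3,636.6477 / 919.8909 = 3.95335 years.
Modified duration = D_Mac / (1 + y) = 3.95335 / 1.029 = 3.84193 years.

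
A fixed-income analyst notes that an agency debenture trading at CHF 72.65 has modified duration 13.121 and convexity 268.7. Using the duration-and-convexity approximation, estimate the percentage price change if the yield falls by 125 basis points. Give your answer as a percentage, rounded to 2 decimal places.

Duration effect: -D_mod·Δy = -13.121 × (-0.0125) = +0.1640125
Convexity effect: ½·C·(Δy)² = 0.5 × 268.7 × (-0.0125)² = +0.0209921875
ΔP/P ≈ +0.1640125 + 0.0209921875 = +0.1850046875
= +18.50046875%.

+18.50%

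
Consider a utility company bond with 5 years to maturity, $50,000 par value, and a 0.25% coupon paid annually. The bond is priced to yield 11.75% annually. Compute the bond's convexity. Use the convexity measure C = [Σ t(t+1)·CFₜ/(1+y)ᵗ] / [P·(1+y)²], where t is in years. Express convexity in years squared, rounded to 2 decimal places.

With y = 0.1175:
  t   CF        PV=CF/(1+0.1175)^t    t·PV        t(t+1)·PV
  1       125.00       111.8568       111.8568         223.7136
  2       125.00       100.0956       200.1912         600.5735
  3       125.00        89.5710       268.7130       1,074.8520
  4       125.00        80.1530       320.6121       1,603.0604
  5    50,125.00    28,761.8440   143,809.2201     862,855.3204
  Σ                 29,143.5204   144,710.5931     866,357.5200
P = 29,143.5204.
Convexity = Σ t(t+1)·PV / [P·(1+y)²] = 866,357.5200 / (29,143.5204 × 1.248806) = 23.80456.

23.80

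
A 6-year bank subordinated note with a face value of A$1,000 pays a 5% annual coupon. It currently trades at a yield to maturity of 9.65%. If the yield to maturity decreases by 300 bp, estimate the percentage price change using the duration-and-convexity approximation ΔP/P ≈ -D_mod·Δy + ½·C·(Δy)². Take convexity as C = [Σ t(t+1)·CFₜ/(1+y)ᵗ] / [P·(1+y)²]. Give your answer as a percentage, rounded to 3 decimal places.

+15.630%

With y = 0.0965:
  t   CF        PV=CF/(1+0.0965)^t    t·PV        t(t+1)·PV
  1        50.00        45.5996        45.5996          91.1993
  2        50.00        41.5865        83.1731         249.5192
  3        50.00        37.9266       113.7798         455.1194
  4        50.00        34.5888       138.3552         691.7759
  5        50.00        31.5447       157.7237         946.3419
  6     1,050.00       604.1398     3,624.8391      25,373.8737
  Σ                    795.3862     4,163.4705      27,807.8294
P = 795.3862; D_Mac = 5.23453 yrs; D_mod = 4.77385 yrs; C = 29.07849.
Duration effect: -4.77385 × (-0.03) = +0.143216
Convexity effect: 0.5 × 29.07849 × (-0.03)² = +0.0130853
ΔP/P ≈ +0.143216 + 0.0130853 = +0.156301 = +15.6301%.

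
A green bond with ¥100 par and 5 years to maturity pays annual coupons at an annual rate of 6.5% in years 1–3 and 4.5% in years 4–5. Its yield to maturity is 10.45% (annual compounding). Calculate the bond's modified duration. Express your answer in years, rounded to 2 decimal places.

Periodic yield y = 0.1045. First find Macaulay duration:
  t   CF        PV=CF/(1+0.1045)^t    t·PV
  1         6.50         5.8850         5.8850
  2         6.50         5.3282        10.6564
  3         6.50         4.8241        14.4723
  4         4.50         3.0238        12.0951
  5       104.50        63.5752       317.8760
  Σ                     82.6363       360.9848
P = 82.6363; Macaulay duration = 360.9848 / 82.6363 = 4.36836 years.
Modified duration = D_Mac / (1 + y) = 4.36836 / 1.1045 = 3.95505 years.

3.96 years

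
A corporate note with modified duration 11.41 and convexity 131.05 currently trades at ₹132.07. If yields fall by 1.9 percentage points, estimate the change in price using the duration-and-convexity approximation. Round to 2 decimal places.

Duration effect: -D_mod·Δy = -11.41 × (-0.019) = +0.216790
Convexity effect: ½·C·(Δy)² = 0.5 × 131.05 × (-0.019)² = +0.023654525
ΔP/P ≈ +0.216790 + 0.023654525 = +0.240444525
ΔP ≈ 132.07 × (+0.240444525) = +31.75550841675.

+₹31.76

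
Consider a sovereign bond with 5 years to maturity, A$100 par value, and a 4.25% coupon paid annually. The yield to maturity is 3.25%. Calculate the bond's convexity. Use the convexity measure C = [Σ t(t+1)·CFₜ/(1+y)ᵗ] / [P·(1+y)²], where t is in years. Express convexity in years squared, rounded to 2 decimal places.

With y = 0.0325:
  t   CF        PV=CF/(1+0.0325)^t    t·PV        t(t+1)·PV
  1         4.25         4.1162         4.1162           8.2324
  2         4.25         3.9867         7.9733          23.9199
  3         4.25         3.8612        11.5835          46.3340
  4         4.25         3.7396        14.9585          74.7926
  5       104.25        88.8435       444.2176       2,665.3056
  Σ                    104.5472       482.8492       2,818.5846
P = 104.5472.
Convexity = Σ t(t+1)·PV / [P·(1+y)²] = 2,818.5846 / (104.5472 × 1.066056) = 25.28940.

25.29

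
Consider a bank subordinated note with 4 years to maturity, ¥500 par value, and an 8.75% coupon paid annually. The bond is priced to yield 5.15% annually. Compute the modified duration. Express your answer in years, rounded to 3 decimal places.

Periodic yield y = 0.0515. First find Macaulay duration:
  t   CF        PV=CF/(1+0.0515)^t    t·PV
  1        43.75        41.6072        41.6072
  2        43.75        39.5694        79.1388
  3        43.75        37.6314       112.8942
  4       543.75       444.7973     1,779.1893
  Σ                    563.6053     2,012.8295
P = 563.6053; Macaulay duration = 2,012.8295 / 563.6053 = 3.57135 years.
Modified duration = D_Mac / (1 + y) = 3.57135 / 1.0515 = 3.39643 years.

3.396 years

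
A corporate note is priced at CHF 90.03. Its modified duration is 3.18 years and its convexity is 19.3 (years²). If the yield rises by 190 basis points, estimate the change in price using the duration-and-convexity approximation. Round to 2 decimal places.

Duration effect: -D_mod·Δy = -3.18 × (+0.019) = -0.060420
Convexity effect: ½·C·(Δy)² = 0.5 × 19.3 × (0.019)² = +0.00348365
ΔP/P ≈ -0.060420 + 0.00348365 = -0.05693635
ΔP ≈ 90.03 × (-0.05693635) = -5.1259795905.

-CHF 5.13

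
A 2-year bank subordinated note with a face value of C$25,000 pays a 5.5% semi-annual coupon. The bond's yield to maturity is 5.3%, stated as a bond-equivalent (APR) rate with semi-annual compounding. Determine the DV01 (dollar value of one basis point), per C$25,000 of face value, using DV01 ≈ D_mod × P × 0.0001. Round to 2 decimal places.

C$4.70

Periodic yield y = 0.0265.
  t   CF        PV=CF/(1+0.0265)^t    t·PV
  1       687.50       669.7516       669.7516
  2       687.50       652.4614     1,304.9227
  3       687.50       635.6175     1,906.8525
  4    25,687.50    23,135.8801    92,543.5203
  Σ                 25,093.7105    96,425.0471
P = 25,093.7105; D_Mac = 3.84260 half-year periods = 1.92130 yrs; D_mod = 1.87170 yrs.
DV01 ≈ 1.87170 × 25,093.7105 × 0.0001 = 4.696787.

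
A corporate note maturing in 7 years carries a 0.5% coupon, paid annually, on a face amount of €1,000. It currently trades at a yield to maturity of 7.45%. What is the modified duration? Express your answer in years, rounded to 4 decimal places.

Periodic yield y = 0.0745. First find Macaulay duration:
  t   CF        PV=CF/(1+0.0745)^t    t·PV
  1         5.00         4.6533         4.6533
  2         5.00         4.3307         8.6614
  3         5.00         4.0304        12.0913
  4         5.00         3.7510        15.0039
  5         5.00         3.4909        17.4545
  6         5.00         3.2489        19.4932
  7     1,005.00       607.7446     4,254.2123
  Σ                    631.2498     4,331.5699
P = 631.2498; Macaulay duration = 4,331.5699 / 631.2498 = 6.86190 years.
Modified duration = D_Mac / (1 + y) = 6.86190 / 1.0745 = 6.38613 years.

6.3861 years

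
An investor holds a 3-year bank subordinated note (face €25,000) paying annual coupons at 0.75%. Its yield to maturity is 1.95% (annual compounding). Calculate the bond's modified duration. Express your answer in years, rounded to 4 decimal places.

2.9203 years

Periodic yield y = 0.0195. First find Macaulay duration:
  t   CF        PV=CF/(1+0.0195)^t    t·PV
  1       187.50       183.9137       183.9137
  2       187.50       180.3960       360.7919
  3    25,187.50    23,769.6821    71,309.0463
  Σ                 24,133.9917    71,853.7519
P = 24,133.9917; Macaulay duration = 71,853.7519 / 24,133.9917 = 2.97728 years.
Modified duration = D_Mac / (1 + y) = 2.97728 / 1.0195 = 2.92034 years.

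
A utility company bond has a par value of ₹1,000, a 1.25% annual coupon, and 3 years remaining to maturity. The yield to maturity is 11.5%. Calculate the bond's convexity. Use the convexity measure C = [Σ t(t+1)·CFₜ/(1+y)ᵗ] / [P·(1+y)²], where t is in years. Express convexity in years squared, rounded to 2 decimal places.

With y = 0.115:
  t   CF        PV=CF/(1+0.115)^t    t·PV        t(t+1)·PV
  1        12.50        11.2108        11.2108          22.4215
  2        12.50        10.0545        20.1090          60.3270
  3     1,012.50       730.4163     2,191.2488       8,764.9951
  Σ                    751.6815     2,222.5685       8,847.7436
P = 751.6815.
Convexity = Σ t(t+1)·PV / [P·(1+y)²] = 8,847.7436 / (751.6815 × 1.243225) = 9.46780.

9.47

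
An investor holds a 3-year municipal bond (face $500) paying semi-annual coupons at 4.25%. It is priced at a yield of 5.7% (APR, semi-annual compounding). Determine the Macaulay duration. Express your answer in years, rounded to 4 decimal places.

Periodic yield y = 0.0285. Discount each cash flow and weight by its period:
  t   CF        PV=CF/(1+0.0285)^t    t·PV
  1       10.625        10.3306        10.3306
  2       10.625        10.0443        20.0886
  3       10.625         9.7660        29.2980
  4       10.625         9.4954        37.9815
  5       10.625         9.2322        46.1612
  6      510.625       431.3962     2,588.3771
  Σ                    480.2647     2,732.2370
Price P = Σ PV = 480.2647.
Macaulay duration = Σ(t·PV) / P = 2,732.2370 / 480.2647 = 5.68902 half-year periods.
In years: 5.68902 / 2 = 2.84451 years.

2.8445 years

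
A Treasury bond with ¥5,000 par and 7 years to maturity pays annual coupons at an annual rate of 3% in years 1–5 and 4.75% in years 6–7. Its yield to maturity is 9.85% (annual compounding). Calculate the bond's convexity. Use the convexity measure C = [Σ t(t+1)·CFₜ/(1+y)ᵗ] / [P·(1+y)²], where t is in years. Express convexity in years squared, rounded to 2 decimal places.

With y = 0.0985:
  t   CF        PV=CF/(1+0.0985)^t    t·PV        t(t+1)·PV
  1       150.00       136.5498       136.5498         273.0997
  2       150.00       124.3057       248.6115         745.8344
  3       150.00       113.1595       339.4785       1,357.9142
  4       150.00       103.0128       412.0510       2,060.2552
  5       150.00        93.7758       468.8792       2,813.2751
  6       237.50       135.1647       810.9881       5,676.9169
  7     5,237.50     2,713.4611    18,994.2280     151,953.8241
  Σ                  3,419.4295    21,410.7862     164,881.1195
P = 3,419.4295.
Convexity = Σ t(t+1)·PV / [P·(1+y)²] = 164,881.1195 / (3,419.4295 × 1.206702) = 39.95923.

39.96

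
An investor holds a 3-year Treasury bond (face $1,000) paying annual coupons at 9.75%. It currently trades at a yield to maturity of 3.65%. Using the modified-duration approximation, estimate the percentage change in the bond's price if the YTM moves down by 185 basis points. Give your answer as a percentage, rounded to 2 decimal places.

+4.93%

Periodic yield y = 0.0365. Modified duration first:
  t   CF        PV=CF/(1+0.0365)^t    t·PV
  1        97.50        94.0666        94.0666
  2        97.50        90.7540       181.5081
  3     1,097.50       985.5907     2,956.7722
  Σ                  1,170.4113     3,232.3469
P = 1,170.4113; D_Mac = 2.76172 yrs; D_mod = 2.76172/(1+0.0365) = 2.66447 yrs.
ΔP/P ≈ -D_mod · Δy = -2.66447 × (-0.0185) = +0.049293 = +4.9293%.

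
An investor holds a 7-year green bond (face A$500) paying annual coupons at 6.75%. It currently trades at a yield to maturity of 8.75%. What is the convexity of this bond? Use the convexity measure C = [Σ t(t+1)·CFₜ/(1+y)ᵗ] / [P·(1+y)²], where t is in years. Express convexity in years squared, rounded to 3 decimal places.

With y = 0.0875:
  t   CF        PV=CF/(1+0.0875)^t    t·PV        t(t+1)·PV
  1        33.75        31.0345        31.0345          62.0690
  2        33.75        28.5375        57.0749         171.2247
  3        33.75        26.2413        78.7240         314.8961
  4        33.75        24.1300        96.5199         482.5993
  5        33.75        22.1885       110.9424         665.6542
  6        33.75        20.4032       122.4192         856.9342
  7       533.75       296.7106     2,076.9740      16,615.7923
  Σ                    449.2455     2,573.6889      19,169.1699
P = 449.2455.
Convexity = Σ t(t+1)·PV / [P·(1+y)²] = 19,169.1699 / (449.2455 × 1.182656) = 36.07954.

36.080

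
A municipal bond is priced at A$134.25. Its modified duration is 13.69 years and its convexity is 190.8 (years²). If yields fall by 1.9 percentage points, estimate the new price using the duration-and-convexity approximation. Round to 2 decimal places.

A$173.79

Duration effect: -D_mod·Δy = -13.69 × (-0.019) = +0.260110
Convexity effect: ½·C·(Δy)² = 0.5 × 190.8 × (-0.019)² = +0.0344394
ΔP/P ≈ +0.260110 + 0.0344394 = +0.2945494
New price ≈ 134.25 × (1 + 0.2945494) = 173.79325695.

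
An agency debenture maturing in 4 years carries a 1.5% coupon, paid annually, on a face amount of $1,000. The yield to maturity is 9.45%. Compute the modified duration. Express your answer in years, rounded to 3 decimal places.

Periodic yield y = 0.0945. First find Macaulay duration:
  t   CF        PV=CF/(1+0.0945)^t    t·PV
  1        15.00        13.7049        13.7049
  2        15.00        12.5216        25.0432
  3        15.00        11.4405        34.3214
  4     1,015.00       707.2989     2,829.1956
  Σ                    744.9659     2,902.2651
P = 744.9659; Macaulay duration = 2,902.2651 / 744.9659 = 3.89584 years.
Modified duration = D_Mac / (1 + y) = 3.89584 / 1.0945 = 3.55947 years.

3.559 years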